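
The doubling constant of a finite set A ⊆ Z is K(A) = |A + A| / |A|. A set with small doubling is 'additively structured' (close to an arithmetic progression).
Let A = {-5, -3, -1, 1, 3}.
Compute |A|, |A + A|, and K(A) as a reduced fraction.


|A| = 5.
Compute A + A by enumerating all 25 pairs.
A + A = {-10, -8, -6, -4, -2, 0, 2, 4, 6}, so |A + A| = 9.
K = |A + A| / |A| = 9/5 (already in lowest terms) ≈ 1.8000.
Reference: AP of size 5 gives K = 9/5 ≈ 1.8000; a fully generic set of size 5 gives K ≈ 3.0000.

|A| = 5, |A + A| = 9, K = 9/5.


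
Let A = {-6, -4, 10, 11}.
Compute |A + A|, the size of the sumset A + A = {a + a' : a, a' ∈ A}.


A + A = {a + a' : a, a' ∈ A}; |A| = 4.
General bounds: 2|A| - 1 ≤ |A + A| ≤ |A|(|A|+1)/2, i.e. 7 ≤ |A + A| ≤ 10.
Lower bound 2|A|-1 is attained iff A is an arithmetic progression.
Enumerate sums a + a' for a ≤ a' (symmetric, so this suffices):
a = -6: -6+-6=-12, -6+-4=-10, -6+10=4, -6+11=5
a = -4: -4+-4=-8, -4+10=6, -4+11=7
a = 10: 10+10=20, 10+11=21
a = 11: 11+11=22
Distinct sums: {-12, -10, -8, 4, 5, 6, 7, 20, 21, 22}
|A + A| = 10

|A + A| = 10


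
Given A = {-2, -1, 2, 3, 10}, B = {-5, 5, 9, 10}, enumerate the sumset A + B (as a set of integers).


A + B = {a + b : a ∈ A, b ∈ B}.
Enumerate all |A|·|B| = 5·4 = 20 pairs (a, b) and collect distinct sums.
a = -2: -2+-5=-7, -2+5=3, -2+9=7, -2+10=8
a = -1: -1+-5=-6, -1+5=4, -1+9=8, -1+10=9
a = 2: 2+-5=-3, 2+5=7, 2+9=11, 2+10=12
a = 3: 3+-5=-2, 3+5=8, 3+9=12, 3+10=13
a = 10: 10+-5=5, 10+5=15, 10+9=19, 10+10=20
Collecting distinct sums: A + B = {-7, -6, -3, -2, 3, 4, 5, 7, 8, 9, 11, 12, 13, 15, 19, 20}
|A + B| = 16

A + B = {-7, -6, -3, -2, 3, 4, 5, 7, 8, 9, 11, 12, 13, 15, 19, 20}


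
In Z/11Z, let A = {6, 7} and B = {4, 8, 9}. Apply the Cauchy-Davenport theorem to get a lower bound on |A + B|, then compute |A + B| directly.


Cauchy-Davenport: |A + B| ≥ min(p, |A| + |B| - 1) for A, B nonempty in Z/pZ.
|A| = 2, |B| = 3, p = 11.
CD lower bound = min(11, 2 + 3 - 1) = min(11, 4) = 4.
Compute A + B mod 11 directly:
a = 6: 6+4=10, 6+8=3, 6+9=4
a = 7: 7+4=0, 7+8=4, 7+9=5
A + B = {0, 3, 4, 5, 10}, so |A + B| = 5.
Verify: 5 ≥ 4? Yes ✓.

CD lower bound = 4, actual |A + B| = 5.


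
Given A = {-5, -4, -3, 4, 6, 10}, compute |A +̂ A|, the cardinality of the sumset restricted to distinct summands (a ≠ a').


Restricted sumset: A +̂ A = {a + a' : a ∈ A, a' ∈ A, a ≠ a'}.
Equivalently, take A + A and drop any sum 2a that is achievable ONLY as a + a for a ∈ A (i.e. sums representable only with equal summands).
Enumerate pairs (a, a') with a < a' (symmetric, so each unordered pair gives one sum; this covers all a ≠ a'):
  -5 + -4 = -9
  -5 + -3 = -8
  -5 + 4 = -1
  -5 + 6 = 1
  -5 + 10 = 5
  -4 + -3 = -7
  -4 + 4 = 0
  -4 + 6 = 2
  -4 + 10 = 6
  -3 + 4 = 1
  -3 + 6 = 3
  -3 + 10 = 7
  4 + 6 = 10
  4 + 10 = 14
  6 + 10 = 16
Collected distinct sums: {-9, -8, -7, -1, 0, 1, 2, 3, 5, 6, 7, 10, 14, 16}
|A +̂ A| = 14
(Reference bound: |A +̂ A| ≥ 2|A| - 3 for |A| ≥ 2, with |A| = 6 giving ≥ 9.)

|A +̂ A| = 14


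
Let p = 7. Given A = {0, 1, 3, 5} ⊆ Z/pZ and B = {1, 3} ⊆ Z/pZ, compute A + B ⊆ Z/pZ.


Work in Z/7Z: reduce every sum a + b modulo 7.
Enumerate all 8 pairs:
a = 0: 0+1=1, 0+3=3
a = 1: 1+1=2, 1+3=4
a = 3: 3+1=4, 3+3=6
a = 5: 5+1=6, 5+3=1
Distinct residues collected: {1, 2, 3, 4, 6}
|A + B| = 5 (out of 7 total residues).

A + B = {1, 2, 3, 4, 6}


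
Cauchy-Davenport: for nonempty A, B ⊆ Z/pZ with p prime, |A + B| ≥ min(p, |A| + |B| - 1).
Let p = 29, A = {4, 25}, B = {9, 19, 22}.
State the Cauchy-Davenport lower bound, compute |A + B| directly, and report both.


Cauchy-Davenport: |A + B| ≥ min(p, |A| + |B| - 1) for A, B nonempty in Z/pZ.
|A| = 2, |B| = 3, p = 29.
CD lower bound = min(29, 2 + 3 - 1) = min(29, 4) = 4.
Compute A + B mod 29 directly:
a = 4: 4+9=13, 4+19=23, 4+22=26
a = 25: 25+9=5, 25+19=15, 25+22=18
A + B = {5, 13, 15, 18, 23, 26}, so |A + B| = 6.
Verify: 6 ≥ 4? Yes ✓.

CD lower bound = 4, actual |A + B| = 6.


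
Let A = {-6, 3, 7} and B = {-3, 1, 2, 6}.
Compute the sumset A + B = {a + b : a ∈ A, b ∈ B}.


A + B = {a + b : a ∈ A, b ∈ B}.
Enumerate all |A|·|B| = 3·4 = 12 pairs (a, b) and collect distinct sums.
a = -6: -6+-3=-9, -6+1=-5, -6+2=-4, -6+6=0
a = 3: 3+-3=0, 3+1=4, 3+2=5, 3+6=9
a = 7: 7+-3=4, 7+1=8, 7+2=9, 7+6=13
Collecting distinct sums: A + B = {-9, -5, -4, 0, 4, 5, 8, 9, 13}
|A + B| = 9

A + B = {-9, -5, -4, 0, 4, 5, 8, 9, 13}


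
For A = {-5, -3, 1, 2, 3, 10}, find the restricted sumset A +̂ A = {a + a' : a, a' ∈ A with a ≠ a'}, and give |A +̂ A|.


Restricted sumset: A +̂ A = {a + a' : a ∈ A, a' ∈ A, a ≠ a'}.
Equivalently, take A + A and drop any sum 2a that is achievable ONLY as a + a for a ∈ A (i.e. sums representable only with equal summands).
Enumerate pairs (a, a') with a < a' (symmetric, so each unordered pair gives one sum; this covers all a ≠ a'):
  -5 + -3 = -8
  -5 + 1 = -4
  -5 + 2 = -3
  -5 + 3 = -2
  -5 + 10 = 5
  -3 + 1 = -2
  -3 + 2 = -1
  -3 + 3 = 0
  -3 + 10 = 7
  1 + 2 = 3
  1 + 3 = 4
  1 + 10 = 11
  2 + 3 = 5
  2 + 10 = 12
  3 + 10 = 13
Collected distinct sums: {-8, -4, -3, -2, -1, 0, 3, 4, 5, 7, 11, 12, 13}
|A +̂ A| = 13
(Reference bound: |A +̂ A| ≥ 2|A| - 3 for |A| ≥ 2, with |A| = 6 giving ≥ 9.)

|A +̂ A| = 13


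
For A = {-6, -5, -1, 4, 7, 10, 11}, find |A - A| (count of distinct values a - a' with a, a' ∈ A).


A - A = {a - a' : a, a' ∈ A}; |A| = 7.
Bounds: 2|A|-1 ≤ |A - A| ≤ |A|² - |A| + 1, i.e. 13 ≤ |A - A| ≤ 43.
Note: 0 ∈ A - A always (from a - a). The set is symmetric: if d ∈ A - A then -d ∈ A - A.
Enumerate nonzero differences d = a - a' with a > a' (then include -d):
Positive differences: {1, 3, 4, 5, 6, 7, 8, 9, 10, 11, 12, 13, 15, 16, 17}
Full difference set: {0} ∪ (positive diffs) ∪ (negative diffs).
|A - A| = 1 + 2·15 = 31 (matches direct enumeration: 31).

|A - A| = 31


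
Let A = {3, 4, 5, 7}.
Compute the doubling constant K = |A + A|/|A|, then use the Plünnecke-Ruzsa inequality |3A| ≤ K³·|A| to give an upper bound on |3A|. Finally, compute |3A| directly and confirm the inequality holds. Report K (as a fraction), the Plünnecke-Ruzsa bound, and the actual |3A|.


|A| = 4.
Step 1: Compute A + A by enumerating all 16 pairs.
A + A = {6, 7, 8, 9, 10, 11, 12, 14}, so |A + A| = 8.
Step 2: Doubling constant K = |A + A|/|A| = 8/4 = 8/4 ≈ 2.0000.
Step 3: Plünnecke-Ruzsa gives |3A| ≤ K³·|A| = (2.0000)³ · 4 ≈ 32.0000.
Step 4: Compute 3A = A + A + A directly by enumerating all triples (a,b,c) ∈ A³; |3A| = 12.
Step 5: Check 12 ≤ 32.0000? Yes ✓.

K = 8/4, Plünnecke-Ruzsa bound K³|A| ≈ 32.0000, |3A| = 12, inequality holds.


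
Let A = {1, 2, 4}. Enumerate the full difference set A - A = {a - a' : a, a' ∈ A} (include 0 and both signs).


A - A = {a - a' : a, a' ∈ A}.
Compute a - a' for each ordered pair (a, a'):
a = 1: 1-1=0, 1-2=-1, 1-4=-3
a = 2: 2-1=1, 2-2=0, 2-4=-2
a = 4: 4-1=3, 4-2=2, 4-4=0
Collecting distinct values (and noting 0 appears from a-a):
A - A = {-3, -2, -1, 0, 1, 2, 3}
|A - A| = 7

A - A = {-3, -2, -1, 0, 1, 2, 3}


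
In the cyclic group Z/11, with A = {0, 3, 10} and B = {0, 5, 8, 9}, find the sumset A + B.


Work in Z/11Z: reduce every sum a + b modulo 11.
Enumerate all 12 pairs:
a = 0: 0+0=0, 0+5=5, 0+8=8, 0+9=9
a = 3: 3+0=3, 3+5=8, 3+8=0, 3+9=1
a = 10: 10+0=10, 10+5=4, 10+8=7, 10+9=8
Distinct residues collected: {0, 1, 3, 4, 5, 7, 8, 9, 10}
|A + B| = 9 (out of 11 total residues).

A + B = {0, 1, 3, 4, 5, 7, 8, 9, 10}


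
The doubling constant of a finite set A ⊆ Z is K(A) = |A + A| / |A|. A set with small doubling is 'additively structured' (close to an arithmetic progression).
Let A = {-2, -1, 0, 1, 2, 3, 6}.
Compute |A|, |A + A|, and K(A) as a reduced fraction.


|A| = 7.
Compute A + A by enumerating all 49 pairs.
A + A = {-4, -3, -2, -1, 0, 1, 2, 3, 4, 5, 6, 7, 8, 9, 12}, so |A + A| = 15.
K = |A + A| / |A| = 15/7 (already in lowest terms) ≈ 2.1429.
Reference: AP of size 7 gives K = 13/7 ≈ 1.8571; a fully generic set of size 7 gives K ≈ 4.0000.

|A| = 7, |A + A| = 15, K = 15/7.


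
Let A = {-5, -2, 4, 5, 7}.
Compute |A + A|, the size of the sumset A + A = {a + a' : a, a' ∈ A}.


A + A = {a + a' : a, a' ∈ A}; |A| = 5.
General bounds: 2|A| - 1 ≤ |A + A| ≤ |A|(|A|+1)/2, i.e. 9 ≤ |A + A| ≤ 15.
Lower bound 2|A|-1 is attained iff A is an arithmetic progression.
Enumerate sums a + a' for a ≤ a' (symmetric, so this suffices):
a = -5: -5+-5=-10, -5+-2=-7, -5+4=-1, -5+5=0, -5+7=2
a = -2: -2+-2=-4, -2+4=2, -2+5=3, -2+7=5
a = 4: 4+4=8, 4+5=9, 4+7=11
a = 5: 5+5=10, 5+7=12
a = 7: 7+7=14
Distinct sums: {-10, -7, -4, -1, 0, 2, 3, 5, 8, 9, 10, 11, 12, 14}
|A + A| = 14

|A + A| = 14


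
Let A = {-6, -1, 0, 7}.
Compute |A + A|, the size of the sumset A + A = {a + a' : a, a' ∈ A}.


A + A = {a + a' : a, a' ∈ A}; |A| = 4.
General bounds: 2|A| - 1 ≤ |A + A| ≤ |A|(|A|+1)/2, i.e. 7 ≤ |A + A| ≤ 10.
Lower bound 2|A|-1 is attained iff A is an arithmetic progression.
Enumerate sums a + a' for a ≤ a' (symmetric, so this suffices):
a = -6: -6+-6=-12, -6+-1=-7, -6+0=-6, -6+7=1
a = -1: -1+-1=-2, -1+0=-1, -1+7=6
a = 0: 0+0=0, 0+7=7
a = 7: 7+7=14
Distinct sums: {-12, -7, -6, -2, -1, 0, 1, 6, 7, 14}
|A + A| = 10

|A + A| = 10


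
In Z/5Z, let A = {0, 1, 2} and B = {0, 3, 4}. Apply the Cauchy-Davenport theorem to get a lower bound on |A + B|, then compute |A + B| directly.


Cauchy-Davenport: |A + B| ≥ min(p, |A| + |B| - 1) for A, B nonempty in Z/pZ.
|A| = 3, |B| = 3, p = 5.
CD lower bound = min(5, 3 + 3 - 1) = min(5, 5) = 5.
Compute A + B mod 5 directly:
a = 0: 0+0=0, 0+3=3, 0+4=4
a = 1: 1+0=1, 1+3=4, 1+4=0
a = 2: 2+0=2, 2+3=0, 2+4=1
A + B = {0, 1, 2, 3, 4}, so |A + B| = 5.
Verify: 5 ≥ 5? Yes ✓.

CD lower bound = 5, actual |A + B| = 5.


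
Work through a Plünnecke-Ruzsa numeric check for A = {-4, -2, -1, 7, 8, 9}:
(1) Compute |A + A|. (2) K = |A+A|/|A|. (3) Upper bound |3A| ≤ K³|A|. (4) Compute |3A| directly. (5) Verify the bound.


|A| = 6.
Step 1: Compute A + A by enumerating all 36 pairs.
A + A = {-8, -6, -5, -4, -3, -2, 3, 4, 5, 6, 7, 8, 14, 15, 16, 17, 18}, so |A + A| = 17.
Step 2: Doubling constant K = |A + A|/|A| = 17/6 = 17/6 ≈ 2.8333.
Step 3: Plünnecke-Ruzsa gives |3A| ≤ K³·|A| = (2.8333)³ · 6 ≈ 136.4722.
Step 4: Compute 3A = A + A + A directly by enumerating all triples (a,b,c) ∈ A³; |3A| = 33.
Step 5: Check 33 ≤ 136.4722? Yes ✓.

K = 17/6, Plünnecke-Ruzsa bound K³|A| ≈ 136.4722, |3A| = 33, inequality holds.


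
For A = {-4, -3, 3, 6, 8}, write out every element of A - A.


A - A = {a - a' : a, a' ∈ A}.
Compute a - a' for each ordered pair (a, a'):
a = -4: -4--4=0, -4--3=-1, -4-3=-7, -4-6=-10, -4-8=-12
a = -3: -3--4=1, -3--3=0, -3-3=-6, -3-6=-9, -3-8=-11
a = 3: 3--4=7, 3--3=6, 3-3=0, 3-6=-3, 3-8=-5
a = 6: 6--4=10, 6--3=9, 6-3=3, 6-6=0, 6-8=-2
a = 8: 8--4=12, 8--3=11, 8-3=5, 8-6=2, 8-8=0
Collecting distinct values (and noting 0 appears from a-a):
A - A = {-12, -11, -10, -9, -7, -6, -5, -3, -2, -1, 0, 1, 2, 3, 5, 6, 7, 9, 10, 11, 12}
|A - A| = 21

A - A = {-12, -11, -10, -9, -7, -6, -5, -3, -2, -1, 0, 1, 2, 3, 5, 6, 7, 9, 10, 11, 12}


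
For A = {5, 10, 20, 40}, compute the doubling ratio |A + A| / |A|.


|A| = 4.
Compute A + A by enumerating all 16 pairs.
A + A = {10, 15, 20, 25, 30, 40, 45, 50, 60, 80}, so |A + A| = 10.
K = |A + A| / |A| = 10/4 = 5/2 ≈ 2.5000.
Reference: AP of size 4 gives K = 7/4 ≈ 1.7500; a fully generic set of size 4 gives K ≈ 2.5000.

|A| = 4, |A + A| = 10, K = 10/4 = 5/2.


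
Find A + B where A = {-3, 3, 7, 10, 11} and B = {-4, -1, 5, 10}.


A + B = {a + b : a ∈ A, b ∈ B}.
Enumerate all |A|·|B| = 5·4 = 20 pairs (a, b) and collect distinct sums.
a = -3: -3+-4=-7, -3+-1=-4, -3+5=2, -3+10=7
a = 3: 3+-4=-1, 3+-1=2, 3+5=8, 3+10=13
a = 7: 7+-4=3, 7+-1=6, 7+5=12, 7+10=17
a = 10: 10+-4=6, 10+-1=9, 10+5=15, 10+10=20
a = 11: 11+-4=7, 11+-1=10, 11+5=16, 11+10=21
Collecting distinct sums: A + B = {-7, -4, -1, 2, 3, 6, 7, 8, 9, 10, 12, 13, 15, 16, 17, 20, 21}
|A + B| = 17

A + B = {-7, -4, -1, 2, 3, 6, 7, 8, 9, 10, 12, 13, 15, 16, 17, 20, 21}


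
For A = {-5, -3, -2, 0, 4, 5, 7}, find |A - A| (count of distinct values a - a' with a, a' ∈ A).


A - A = {a - a' : a, a' ∈ A}; |A| = 7.
Bounds: 2|A|-1 ≤ |A - A| ≤ |A|² - |A| + 1, i.e. 13 ≤ |A - A| ≤ 43.
Note: 0 ∈ A - A always (from a - a). The set is symmetric: if d ∈ A - A then -d ∈ A - A.
Enumerate nonzero differences d = a - a' with a > a' (then include -d):
Positive differences: {1, 2, 3, 4, 5, 6, 7, 8, 9, 10, 12}
Full difference set: {0} ∪ (positive diffs) ∪ (negative diffs).
|A - A| = 1 + 2·11 = 23 (matches direct enumeration: 23).

|A - A| = 23


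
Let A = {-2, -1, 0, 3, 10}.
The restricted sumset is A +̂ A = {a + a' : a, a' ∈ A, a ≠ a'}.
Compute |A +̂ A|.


Restricted sumset: A +̂ A = {a + a' : a ∈ A, a' ∈ A, a ≠ a'}.
Equivalently, take A + A and drop any sum 2a that is achievable ONLY as a + a for a ∈ A (i.e. sums representable only with equal summands).
Enumerate pairs (a, a') with a < a' (symmetric, so each unordered pair gives one sum; this covers all a ≠ a'):
  -2 + -1 = -3
  -2 + 0 = -2
  -2 + 3 = 1
  -2 + 10 = 8
  -1 + 0 = -1
  -1 + 3 = 2
  -1 + 10 = 9
  0 + 3 = 3
  0 + 10 = 10
  3 + 10 = 13
Collected distinct sums: {-3, -2, -1, 1, 2, 3, 8, 9, 10, 13}
|A +̂ A| = 10
(Reference bound: |A +̂ A| ≥ 2|A| - 3 for |A| ≥ 2, with |A| = 5 giving ≥ 7.)

|A +̂ A| = 10


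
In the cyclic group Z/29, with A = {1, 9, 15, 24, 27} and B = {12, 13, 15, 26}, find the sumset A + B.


Work in Z/29Z: reduce every sum a + b modulo 29.
Enumerate all 20 pairs:
a = 1: 1+12=13, 1+13=14, 1+15=16, 1+26=27
a = 9: 9+12=21, 9+13=22, 9+15=24, 9+26=6
a = 15: 15+12=27, 15+13=28, 15+15=1, 15+26=12
a = 24: 24+12=7, 24+13=8, 24+15=10, 24+26=21
a = 27: 27+12=10, 27+13=11, 27+15=13, 27+26=24
Distinct residues collected: {1, 6, 7, 8, 10, 11, 12, 13, 14, 16, 21, 22, 24, 27, 28}
|A + B| = 15 (out of 29 total residues).

A + B = {1, 6, 7, 8, 10, 11, 12, 13, 14, 16, 21, 22, 24, 27, 28}


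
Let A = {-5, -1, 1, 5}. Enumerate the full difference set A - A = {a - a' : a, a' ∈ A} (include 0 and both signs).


A - A = {a - a' : a, a' ∈ A}.
Compute a - a' for each ordered pair (a, a'):
a = -5: -5--5=0, -5--1=-4, -5-1=-6, -5-5=-10
a = -1: -1--5=4, -1--1=0, -1-1=-2, -1-5=-6
a = 1: 1--5=6, 1--1=2, 1-1=0, 1-5=-4
a = 5: 5--5=10, 5--1=6, 5-1=4, 5-5=0
Collecting distinct values (and noting 0 appears from a-a):
A - A = {-10, -6, -4, -2, 0, 2, 4, 6, 10}
|A - A| = 9

A - A = {-10, -6, -4, -2, 0, 2, 4, 6, 10}


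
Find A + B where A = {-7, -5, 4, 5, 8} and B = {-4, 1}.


A + B = {a + b : a ∈ A, b ∈ B}.
Enumerate all |A|·|B| = 5·2 = 10 pairs (a, b) and collect distinct sums.
a = -7: -7+-4=-11, -7+1=-6
a = -5: -5+-4=-9, -5+1=-4
a = 4: 4+-4=0, 4+1=5
a = 5: 5+-4=1, 5+1=6
a = 8: 8+-4=4, 8+1=9
Collecting distinct sums: A + B = {-11, -9, -6, -4, 0, 1, 4, 5, 6, 9}
|A + B| = 10

A + B = {-11, -9, -6, -4, 0, 1, 4, 5, 6, 9}


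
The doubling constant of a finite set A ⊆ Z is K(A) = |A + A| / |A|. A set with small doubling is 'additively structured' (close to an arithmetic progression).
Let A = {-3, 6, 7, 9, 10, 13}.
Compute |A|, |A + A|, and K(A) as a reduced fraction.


|A| = 6.
Compute A + A by enumerating all 36 pairs.
A + A = {-6, 3, 4, 6, 7, 10, 12, 13, 14, 15, 16, 17, 18, 19, 20, 22, 23, 26}, so |A + A| = 18.
K = |A + A| / |A| = 18/6 = 3/1 ≈ 3.0000.
Reference: AP of size 6 gives K = 11/6 ≈ 1.8333; a fully generic set of size 6 gives K ≈ 3.5000.

|A| = 6, |A + A| = 18, K = 18/6 = 3/1.


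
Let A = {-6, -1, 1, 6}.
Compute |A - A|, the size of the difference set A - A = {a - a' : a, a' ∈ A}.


A - A = {a - a' : a, a' ∈ A}; |A| = 4.
Bounds: 2|A|-1 ≤ |A - A| ≤ |A|² - |A| + 1, i.e. 7 ≤ |A - A| ≤ 13.
Note: 0 ∈ A - A always (from a - a). The set is symmetric: if d ∈ A - A then -d ∈ A - A.
Enumerate nonzero differences d = a - a' with a > a' (then include -d):
Positive differences: {2, 5, 7, 12}
Full difference set: {0} ∪ (positive diffs) ∪ (negative diffs).
|A - A| = 1 + 2·4 = 9 (matches direct enumeration: 9).

|A - A| = 9


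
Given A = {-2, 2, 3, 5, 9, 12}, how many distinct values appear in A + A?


A + A = {a + a' : a, a' ∈ A}; |A| = 6.
General bounds: 2|A| - 1 ≤ |A + A| ≤ |A|(|A|+1)/2, i.e. 11 ≤ |A + A| ≤ 21.
Lower bound 2|A|-1 is attained iff A is an arithmetic progression.
Enumerate sums a + a' for a ≤ a' (symmetric, so this suffices):
a = -2: -2+-2=-4, -2+2=0, -2+3=1, -2+5=3, -2+9=7, -2+12=10
a = 2: 2+2=4, 2+3=5, 2+5=7, 2+9=11, 2+12=14
a = 3: 3+3=6, 3+5=8, 3+9=12, 3+12=15
a = 5: 5+5=10, 5+9=14, 5+12=17
a = 9: 9+9=18, 9+12=21
a = 12: 12+12=24
Distinct sums: {-4, 0, 1, 3, 4, 5, 6, 7, 8, 10, 11, 12, 14, 15, 17, 18, 21, 24}
|A + A| = 18

|A + A| = 18


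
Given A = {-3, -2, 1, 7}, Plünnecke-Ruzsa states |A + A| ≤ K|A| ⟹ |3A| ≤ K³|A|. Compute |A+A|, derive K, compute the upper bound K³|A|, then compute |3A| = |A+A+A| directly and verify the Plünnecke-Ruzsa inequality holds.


|A| = 4.
Step 1: Compute A + A by enumerating all 16 pairs.
A + A = {-6, -5, -4, -2, -1, 2, 4, 5, 8, 14}, so |A + A| = 10.
Step 2: Doubling constant K = |A + A|/|A| = 10/4 = 10/4 ≈ 2.5000.
Step 3: Plünnecke-Ruzsa gives |3A| ≤ K³·|A| = (2.5000)³ · 4 ≈ 62.5000.
Step 4: Compute 3A = A + A + A directly by enumerating all triples (a,b,c) ∈ A³; |3A| = 19.
Step 5: Check 19 ≤ 62.5000? Yes ✓.

K = 10/4, Plünnecke-Ruzsa bound K³|A| ≈ 62.5000, |3A| = 19, inequality holds.


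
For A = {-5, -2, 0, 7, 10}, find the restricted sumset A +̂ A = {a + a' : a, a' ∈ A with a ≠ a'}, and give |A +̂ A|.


Restricted sumset: A +̂ A = {a + a' : a ∈ A, a' ∈ A, a ≠ a'}.
Equivalently, take A + A and drop any sum 2a that is achievable ONLY as a + a for a ∈ A (i.e. sums representable only with equal summands).
Enumerate pairs (a, a') with a < a' (symmetric, so each unordered pair gives one sum; this covers all a ≠ a'):
  -5 + -2 = -7
  -5 + 0 = -5
  -5 + 7 = 2
  -5 + 10 = 5
  -2 + 0 = -2
  -2 + 7 = 5
  -2 + 10 = 8
  0 + 7 = 7
  0 + 10 = 10
  7 + 10 = 17
Collected distinct sums: {-7, -5, -2, 2, 5, 7, 8, 10, 17}
|A +̂ A| = 9
(Reference bound: |A +̂ A| ≥ 2|A| - 3 for |A| ≥ 2, with |A| = 5 giving ≥ 7.)

|A +̂ A| = 9


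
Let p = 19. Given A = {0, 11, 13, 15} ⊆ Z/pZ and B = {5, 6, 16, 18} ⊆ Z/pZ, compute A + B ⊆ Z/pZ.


Work in Z/19Z: reduce every sum a + b modulo 19.
Enumerate all 16 pairs:
a = 0: 0+5=5, 0+6=6, 0+16=16, 0+18=18
a = 11: 11+5=16, 11+6=17, 11+16=8, 11+18=10
a = 13: 13+5=18, 13+6=0, 13+16=10, 13+18=12
a = 15: 15+5=1, 15+6=2, 15+16=12, 15+18=14
Distinct residues collected: {0, 1, 2, 5, 6, 8, 10, 12, 14, 16, 17, 18}
|A + B| = 12 (out of 19 total residues).

A + B = {0, 1, 2, 5, 6, 8, 10, 12, 14, 16, 17, 18}


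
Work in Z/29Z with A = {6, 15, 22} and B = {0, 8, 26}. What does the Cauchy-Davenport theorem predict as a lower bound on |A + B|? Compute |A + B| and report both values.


Cauchy-Davenport: |A + B| ≥ min(p, |A| + |B| - 1) for A, B nonempty in Z/pZ.
|A| = 3, |B| = 3, p = 29.
CD lower bound = min(29, 3 + 3 - 1) = min(29, 5) = 5.
Compute A + B mod 29 directly:
a = 6: 6+0=6, 6+8=14, 6+26=3
a = 15: 15+0=15, 15+8=23, 15+26=12
a = 22: 22+0=22, 22+8=1, 22+26=19
A + B = {1, 3, 6, 12, 14, 15, 19, 22, 23}, so |A + B| = 9.
Verify: 9 ≥ 5? Yes ✓.

CD lower bound = 5, actual |A + B| = 9.


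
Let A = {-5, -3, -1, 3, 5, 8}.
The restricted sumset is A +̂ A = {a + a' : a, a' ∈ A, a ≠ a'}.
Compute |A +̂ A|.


Restricted sumset: A +̂ A = {a + a' : a ∈ A, a' ∈ A, a ≠ a'}.
Equivalently, take A + A and drop any sum 2a that is achievable ONLY as a + a for a ∈ A (i.e. sums representable only with equal summands).
Enumerate pairs (a, a') with a < a' (symmetric, so each unordered pair gives one sum; this covers all a ≠ a'):
  -5 + -3 = -8
  -5 + -1 = -6
  -5 + 3 = -2
  -5 + 5 = 0
  -5 + 8 = 3
  -3 + -1 = -4
  -3 + 3 = 0
  -3 + 5 = 2
  -3 + 8 = 5
  -1 + 3 = 2
  -1 + 5 = 4
  -1 + 8 = 7
  3 + 5 = 8
  3 + 8 = 11
  5 + 8 = 13
Collected distinct sums: {-8, -6, -4, -2, 0, 2, 3, 4, 5, 7, 8, 11, 13}
|A +̂ A| = 13
(Reference bound: |A +̂ A| ≥ 2|A| - 3 for |A| ≥ 2, with |A| = 6 giving ≥ 9.)

|A +̂ A| = 13


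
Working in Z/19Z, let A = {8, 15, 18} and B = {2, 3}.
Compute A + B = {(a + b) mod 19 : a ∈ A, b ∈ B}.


Work in Z/19Z: reduce every sum a + b modulo 19.
Enumerate all 6 pairs:
a = 8: 8+2=10, 8+3=11
a = 15: 15+2=17, 15+3=18
a = 18: 18+2=1, 18+3=2
Distinct residues collected: {1, 2, 10, 11, 17, 18}
|A + B| = 6 (out of 19 total residues).

A + B = {1, 2, 10, 11, 17, 18}


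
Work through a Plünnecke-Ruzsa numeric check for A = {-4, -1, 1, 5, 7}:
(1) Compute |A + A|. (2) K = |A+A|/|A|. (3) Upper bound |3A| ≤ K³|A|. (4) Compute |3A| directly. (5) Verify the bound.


|A| = 5.
Step 1: Compute A + A by enumerating all 25 pairs.
A + A = {-8, -5, -3, -2, 0, 1, 2, 3, 4, 6, 8, 10, 12, 14}, so |A + A| = 14.
Step 2: Doubling constant K = |A + A|/|A| = 14/5 = 14/5 ≈ 2.8000.
Step 3: Plünnecke-Ruzsa gives |3A| ≤ K³·|A| = (2.8000)³ · 5 ≈ 109.7600.
Step 4: Compute 3A = A + A + A directly by enumerating all triples (a,b,c) ∈ A³; |3A| = 25.
Step 5: Check 25 ≤ 109.7600? Yes ✓.

K = 14/5, Plünnecke-Ruzsa bound K³|A| ≈ 109.7600, |3A| = 25, inequality holds.


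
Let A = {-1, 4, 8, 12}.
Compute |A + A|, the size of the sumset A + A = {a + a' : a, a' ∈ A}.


A + A = {a + a' : a, a' ∈ A}; |A| = 4.
General bounds: 2|A| - 1 ≤ |A + A| ≤ |A|(|A|+1)/2, i.e. 7 ≤ |A + A| ≤ 10.
Lower bound 2|A|-1 is attained iff A is an arithmetic progression.
Enumerate sums a + a' for a ≤ a' (symmetric, so this suffices):
a = -1: -1+-1=-2, -1+4=3, -1+8=7, -1+12=11
a = 4: 4+4=8, 4+8=12, 4+12=16
a = 8: 8+8=16, 8+12=20
a = 12: 12+12=24
Distinct sums: {-2, 3, 7, 8, 11, 12, 16, 20, 24}
|A + A| = 9

|A + A| = 9


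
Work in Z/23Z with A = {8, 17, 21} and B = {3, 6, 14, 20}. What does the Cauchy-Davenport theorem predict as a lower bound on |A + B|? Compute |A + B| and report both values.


Cauchy-Davenport: |A + B| ≥ min(p, |A| + |B| - 1) for A, B nonempty in Z/pZ.
|A| = 3, |B| = 4, p = 23.
CD lower bound = min(23, 3 + 4 - 1) = min(23, 6) = 6.
Compute A + B mod 23 directly:
a = 8: 8+3=11, 8+6=14, 8+14=22, 8+20=5
a = 17: 17+3=20, 17+6=0, 17+14=8, 17+20=14
a = 21: 21+3=1, 21+6=4, 21+14=12, 21+20=18
A + B = {0, 1, 4, 5, 8, 11, 12, 14, 18, 20, 22}, so |A + B| = 11.
Verify: 11 ≥ 6? Yes ✓.

CD lower bound = 6, actual |A + B| = 11.


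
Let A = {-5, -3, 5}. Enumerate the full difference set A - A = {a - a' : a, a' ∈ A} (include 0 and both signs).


A - A = {a - a' : a, a' ∈ A}.
Compute a - a' for each ordered pair (a, a'):
a = -5: -5--5=0, -5--3=-2, -5-5=-10
a = -3: -3--5=2, -3--3=0, -3-5=-8
a = 5: 5--5=10, 5--3=8, 5-5=0
Collecting distinct values (and noting 0 appears from a-a):
A - A = {-10, -8, -2, 0, 2, 8, 10}
|A - A| = 7

A - A = {-10, -8, -2, 0, 2, 8, 10}


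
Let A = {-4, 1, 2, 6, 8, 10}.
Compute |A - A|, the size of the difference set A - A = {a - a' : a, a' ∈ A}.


A - A = {a - a' : a, a' ∈ A}; |A| = 6.
Bounds: 2|A|-1 ≤ |A - A| ≤ |A|² - |A| + 1, i.e. 11 ≤ |A - A| ≤ 31.
Note: 0 ∈ A - A always (from a - a). The set is symmetric: if d ∈ A - A then -d ∈ A - A.
Enumerate nonzero differences d = a - a' with a > a' (then include -d):
Positive differences: {1, 2, 4, 5, 6, 7, 8, 9, 10, 12, 14}
Full difference set: {0} ∪ (positive diffs) ∪ (negative diffs).
|A - A| = 1 + 2·11 = 23 (matches direct enumeration: 23).

|A - A| = 23


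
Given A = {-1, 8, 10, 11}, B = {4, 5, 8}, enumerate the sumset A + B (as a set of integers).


A + B = {a + b : a ∈ A, b ∈ B}.
Enumerate all |A|·|B| = 4·3 = 12 pairs (a, b) and collect distinct sums.
a = -1: -1+4=3, -1+5=4, -1+8=7
a = 8: 8+4=12, 8+5=13, 8+8=16
a = 10: 10+4=14, 10+5=15, 10+8=18
a = 11: 11+4=15, 11+5=16, 11+8=19
Collecting distinct sums: A + B = {3, 4, 7, 12, 13, 14, 15, 16, 18, 19}
|A + B| = 10

A + B = {3, 4, 7, 12, 13, 14, 15, 16, 18, 19}


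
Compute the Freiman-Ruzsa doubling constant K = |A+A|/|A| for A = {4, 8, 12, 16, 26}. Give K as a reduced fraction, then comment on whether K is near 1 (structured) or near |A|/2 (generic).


|A| = 5.
Compute A + A by enumerating all 25 pairs.
A + A = {8, 12, 16, 20, 24, 28, 30, 32, 34, 38, 42, 52}, so |A + A| = 12.
K = |A + A| / |A| = 12/5 (already in lowest terms) ≈ 2.4000.
Reference: AP of size 5 gives K = 9/5 ≈ 1.8000; a fully generic set of size 5 gives K ≈ 3.0000.

|A| = 5, |A + A| = 12, K = 12/5.


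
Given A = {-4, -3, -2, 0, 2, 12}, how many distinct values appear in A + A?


A + A = {a + a' : a, a' ∈ A}; |A| = 6.
General bounds: 2|A| - 1 ≤ |A + A| ≤ |A|(|A|+1)/2, i.e. 11 ≤ |A + A| ≤ 21.
Lower bound 2|A|-1 is attained iff A is an arithmetic progression.
Enumerate sums a + a' for a ≤ a' (symmetric, so this suffices):
a = -4: -4+-4=-8, -4+-3=-7, -4+-2=-6, -4+0=-4, -4+2=-2, -4+12=8
a = -3: -3+-3=-6, -3+-2=-5, -3+0=-3, -3+2=-1, -3+12=9
a = -2: -2+-2=-4, -2+0=-2, -2+2=0, -2+12=10
a = 0: 0+0=0, 0+2=2, 0+12=12
a = 2: 2+2=4, 2+12=14
a = 12: 12+12=24
Distinct sums: {-8, -7, -6, -5, -4, -3, -2, -1, 0, 2, 4, 8, 9, 10, 12, 14, 24}
|A + A| = 17

|A + A| = 17


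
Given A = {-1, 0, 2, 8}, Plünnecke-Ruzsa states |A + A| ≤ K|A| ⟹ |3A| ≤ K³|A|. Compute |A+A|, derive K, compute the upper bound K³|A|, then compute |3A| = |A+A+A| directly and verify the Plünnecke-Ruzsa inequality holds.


|A| = 4.
Step 1: Compute A + A by enumerating all 16 pairs.
A + A = {-2, -1, 0, 1, 2, 4, 7, 8, 10, 16}, so |A + A| = 10.
Step 2: Doubling constant K = |A + A|/|A| = 10/4 = 10/4 ≈ 2.5000.
Step 3: Plünnecke-Ruzsa gives |3A| ≤ K³·|A| = (2.5000)³ · 4 ≈ 62.5000.
Step 4: Compute 3A = A + A + A directly by enumerating all triples (a,b,c) ∈ A³; |3A| = 18.
Step 5: Check 18 ≤ 62.5000? Yes ✓.

K = 10/4, Plünnecke-Ruzsa bound K³|A| ≈ 62.5000, |3A| = 18, inequality holds.


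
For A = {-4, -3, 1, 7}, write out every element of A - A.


A - A = {a - a' : a, a' ∈ A}.
Compute a - a' for each ordered pair (a, a'):
a = -4: -4--4=0, -4--3=-1, -4-1=-5, -4-7=-11
a = -3: -3--4=1, -3--3=0, -3-1=-4, -3-7=-10
a = 1: 1--4=5, 1--3=4, 1-1=0, 1-7=-6
a = 7: 7--4=11, 7--3=10, 7-1=6, 7-7=0
Collecting distinct values (and noting 0 appears from a-a):
A - A = {-11, -10, -6, -5, -4, -1, 0, 1, 4, 5, 6, 10, 11}
|A - A| = 13

A - A = {-11, -10, -6, -5, -4, -1, 0, 1, 4, 5, 6, 10, 11}


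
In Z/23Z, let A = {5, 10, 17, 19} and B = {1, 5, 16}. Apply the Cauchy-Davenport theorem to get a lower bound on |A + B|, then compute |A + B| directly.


Cauchy-Davenport: |A + B| ≥ min(p, |A| + |B| - 1) for A, B nonempty in Z/pZ.
|A| = 4, |B| = 3, p = 23.
CD lower bound = min(23, 4 + 3 - 1) = min(23, 6) = 6.
Compute A + B mod 23 directly:
a = 5: 5+1=6, 5+5=10, 5+16=21
a = 10: 10+1=11, 10+5=15, 10+16=3
a = 17: 17+1=18, 17+5=22, 17+16=10
a = 19: 19+1=20, 19+5=1, 19+16=12
A + B = {1, 3, 6, 10, 11, 12, 15, 18, 20, 21, 22}, so |A + B| = 11.
Verify: 11 ≥ 6? Yes ✓.

CD lower bound = 6, actual |A + B| = 11.


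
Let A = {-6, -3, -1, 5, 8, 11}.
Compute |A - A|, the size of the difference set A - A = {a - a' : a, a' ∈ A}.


A - A = {a - a' : a, a' ∈ A}; |A| = 6.
Bounds: 2|A|-1 ≤ |A - A| ≤ |A|² - |A| + 1, i.e. 11 ≤ |A - A| ≤ 31.
Note: 0 ∈ A - A always (from a - a). The set is symmetric: if d ∈ A - A then -d ∈ A - A.
Enumerate nonzero differences d = a - a' with a > a' (then include -d):
Positive differences: {2, 3, 5, 6, 8, 9, 11, 12, 14, 17}
Full difference set: {0} ∪ (positive diffs) ∪ (negative diffs).
|A - A| = 1 + 2·10 = 21 (matches direct enumeration: 21).

|A - A| = 21


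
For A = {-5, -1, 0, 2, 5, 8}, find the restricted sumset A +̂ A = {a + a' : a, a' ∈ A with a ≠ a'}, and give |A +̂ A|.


Restricted sumset: A +̂ A = {a + a' : a ∈ A, a' ∈ A, a ≠ a'}.
Equivalently, take A + A and drop any sum 2a that is achievable ONLY as a + a for a ∈ A (i.e. sums representable only with equal summands).
Enumerate pairs (a, a') with a < a' (symmetric, so each unordered pair gives one sum; this covers all a ≠ a'):
  -5 + -1 = -6
  -5 + 0 = -5
  -5 + 2 = -3
  -5 + 5 = 0
  -5 + 8 = 3
  -1 + 0 = -1
  -1 + 2 = 1
  -1 + 5 = 4
  -1 + 8 = 7
  0 + 2 = 2
  0 + 5 = 5
  0 + 8 = 8
  2 + 5 = 7
  2 + 8 = 10
  5 + 8 = 13
Collected distinct sums: {-6, -5, -3, -1, 0, 1, 2, 3, 4, 5, 7, 8, 10, 13}
|A +̂ A| = 14
(Reference bound: |A +̂ A| ≥ 2|A| - 3 for |A| ≥ 2, with |A| = 6 giving ≥ 9.)

|A +̂ A| = 14


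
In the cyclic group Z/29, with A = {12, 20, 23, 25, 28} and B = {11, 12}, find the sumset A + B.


Work in Z/29Z: reduce every sum a + b modulo 29.
Enumerate all 10 pairs:
a = 12: 12+11=23, 12+12=24
a = 20: 20+11=2, 20+12=3
a = 23: 23+11=5, 23+12=6
a = 25: 25+11=7, 25+12=8
a = 28: 28+11=10, 28+12=11
Distinct residues collected: {2, 3, 5, 6, 7, 8, 10, 11, 23, 24}
|A + B| = 10 (out of 29 total residues).

A + B = {2, 3, 5, 6, 7, 8, 10, 11, 23, 24}


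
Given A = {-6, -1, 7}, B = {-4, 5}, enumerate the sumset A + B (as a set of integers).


A + B = {a + b : a ∈ A, b ∈ B}.
Enumerate all |A|·|B| = 3·2 = 6 pairs (a, b) and collect distinct sums.
a = -6: -6+-4=-10, -6+5=-1
a = -1: -1+-4=-5, -1+5=4
a = 7: 7+-4=3, 7+5=12
Collecting distinct sums: A + B = {-10, -5, -1, 3, 4, 12}
|A + B| = 6

A + B = {-10, -5, -1, 3, 4, 12}


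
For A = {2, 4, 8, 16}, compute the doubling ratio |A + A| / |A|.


|A| = 4.
Compute A + A by enumerating all 16 pairs.
A + A = {4, 6, 8, 10, 12, 16, 18, 20, 24, 32}, so |A + A| = 10.
K = |A + A| / |A| = 10/4 = 5/2 ≈ 2.5000.
Reference: AP of size 4 gives K = 7/4 ≈ 1.7500; a fully generic set of size 4 gives K ≈ 2.5000.

|A| = 4, |A + A| = 10, K = 10/4 = 5/2.


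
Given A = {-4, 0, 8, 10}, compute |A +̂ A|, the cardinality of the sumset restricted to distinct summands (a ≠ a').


Restricted sumset: A +̂ A = {a + a' : a ∈ A, a' ∈ A, a ≠ a'}.
Equivalently, take A + A and drop any sum 2a that is achievable ONLY as a + a for a ∈ A (i.e. sums representable only with equal summands).
Enumerate pairs (a, a') with a < a' (symmetric, so each unordered pair gives one sum; this covers all a ≠ a'):
  -4 + 0 = -4
  -4 + 8 = 4
  -4 + 10 = 6
  0 + 8 = 8
  0 + 10 = 10
  8 + 10 = 18
Collected distinct sums: {-4, 4, 6, 8, 10, 18}
|A +̂ A| = 6
(Reference bound: |A +̂ A| ≥ 2|A| - 3 for |A| ≥ 2, with |A| = 4 giving ≥ 5.)

|A +̂ A| = 6


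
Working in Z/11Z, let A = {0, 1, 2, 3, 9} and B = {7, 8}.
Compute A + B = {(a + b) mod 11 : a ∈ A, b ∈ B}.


Work in Z/11Z: reduce every sum a + b modulo 11.
Enumerate all 10 pairs:
a = 0: 0+7=7, 0+8=8
a = 1: 1+7=8, 1+8=9
a = 2: 2+7=9, 2+8=10
a = 3: 3+7=10, 3+8=0
a = 9: 9+7=5, 9+8=6
Distinct residues collected: {0, 5, 6, 7, 8, 9, 10}
|A + B| = 7 (out of 11 total residues).

A + B = {0, 5, 6, 7, 8, 9, 10}


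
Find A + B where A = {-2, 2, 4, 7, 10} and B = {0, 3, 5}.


A + B = {a + b : a ∈ A, b ∈ B}.
Enumerate all |A|·|B| = 5·3 = 15 pairs (a, b) and collect distinct sums.
a = -2: -2+0=-2, -2+3=1, -2+5=3
a = 2: 2+0=2, 2+3=5, 2+5=7
a = 4: 4+0=4, 4+3=7, 4+5=9
a = 7: 7+0=7, 7+3=10, 7+5=12
a = 10: 10+0=10, 10+3=13, 10+5=15
Collecting distinct sums: A + B = {-2, 1, 2, 3, 4, 5, 7, 9, 10, 12, 13, 15}
|A + B| = 12

A + B = {-2, 1, 2, 3, 4, 5, 7, 9, 10, 12, 13, 15}


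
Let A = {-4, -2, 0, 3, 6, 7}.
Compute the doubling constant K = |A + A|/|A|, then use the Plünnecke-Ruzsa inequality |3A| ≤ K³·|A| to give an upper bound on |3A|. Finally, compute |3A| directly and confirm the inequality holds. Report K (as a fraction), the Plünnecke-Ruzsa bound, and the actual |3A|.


|A| = 6.
Step 1: Compute A + A by enumerating all 36 pairs.
A + A = {-8, -6, -4, -2, -1, 0, 1, 2, 3, 4, 5, 6, 7, 9, 10, 12, 13, 14}, so |A + A| = 18.
Step 2: Doubling constant K = |A + A|/|A| = 18/6 = 18/6 ≈ 3.0000.
Step 3: Plünnecke-Ruzsa gives |3A| ≤ K³·|A| = (3.0000)³ · 6 ≈ 162.0000.
Step 4: Compute 3A = A + A + A directly by enumerating all triples (a,b,c) ∈ A³; |3A| = 31.
Step 5: Check 31 ≤ 162.0000? Yes ✓.

K = 18/6, Plünnecke-Ruzsa bound K³|A| ≈ 162.0000, |3A| = 31, inequality holds.


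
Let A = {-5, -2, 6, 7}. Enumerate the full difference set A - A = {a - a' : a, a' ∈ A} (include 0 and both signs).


A - A = {a - a' : a, a' ∈ A}.
Compute a - a' for each ordered pair (a, a'):
a = -5: -5--5=0, -5--2=-3, -5-6=-11, -5-7=-12
a = -2: -2--5=3, -2--2=0, -2-6=-8, -2-7=-9
a = 6: 6--5=11, 6--2=8, 6-6=0, 6-7=-1
a = 7: 7--5=12, 7--2=9, 7-6=1, 7-7=0
Collecting distinct values (and noting 0 appears from a-a):
A - A = {-12, -11, -9, -8, -3, -1, 0, 1, 3, 8, 9, 11, 12}
|A - A| = 13

A - A = {-12, -11, -9, -8, -3, -1, 0, 1, 3, 8, 9, 11, 12}


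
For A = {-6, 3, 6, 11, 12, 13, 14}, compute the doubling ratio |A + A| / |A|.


|A| = 7.
Compute A + A by enumerating all 49 pairs.
A + A = {-12, -3, 0, 5, 6, 7, 8, 9, 12, 14, 15, 16, 17, 18, 19, 20, 22, 23, 24, 25, 26, 27, 28}, so |A + A| = 23.
K = |A + A| / |A| = 23/7 (already in lowest terms) ≈ 3.2857.
Reference: AP of size 7 gives K = 13/7 ≈ 1.8571; a fully generic set of size 7 gives K ≈ 4.0000.

|A| = 7, |A + A| = 23, K = 23/7.


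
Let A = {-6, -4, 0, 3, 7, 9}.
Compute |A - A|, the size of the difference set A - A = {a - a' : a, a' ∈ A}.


A - A = {a - a' : a, a' ∈ A}; |A| = 6.
Bounds: 2|A|-1 ≤ |A - A| ≤ |A|² - |A| + 1, i.e. 11 ≤ |A - A| ≤ 31.
Note: 0 ∈ A - A always (from a - a). The set is symmetric: if d ∈ A - A then -d ∈ A - A.
Enumerate nonzero differences d = a - a' with a > a' (then include -d):
Positive differences: {2, 3, 4, 6, 7, 9, 11, 13, 15}
Full difference set: {0} ∪ (positive diffs) ∪ (negative diffs).
|A - A| = 1 + 2·9 = 19 (matches direct enumeration: 19).

|A - A| = 19


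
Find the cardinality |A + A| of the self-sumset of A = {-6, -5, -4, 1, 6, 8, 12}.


A + A = {a + a' : a, a' ∈ A}; |A| = 7.
General bounds: 2|A| - 1 ≤ |A + A| ≤ |A|(|A|+1)/2, i.e. 13 ≤ |A + A| ≤ 28.
Lower bound 2|A|-1 is attained iff A is an arithmetic progression.
Enumerate sums a + a' for a ≤ a' (symmetric, so this suffices):
a = -6: -6+-6=-12, -6+-5=-11, -6+-4=-10, -6+1=-5, -6+6=0, -6+8=2, -6+12=6
a = -5: -5+-5=-10, -5+-4=-9, -5+1=-4, -5+6=1, -5+8=3, -5+12=7
a = -4: -4+-4=-8, -4+1=-3, -4+6=2, -4+8=4, -4+12=8
a = 1: 1+1=2, 1+6=7, 1+8=9, 1+12=13
a = 6: 6+6=12, 6+8=14, 6+12=18
a = 8: 8+8=16, 8+12=20
a = 12: 12+12=24
Distinct sums: {-12, -11, -10, -9, -8, -5, -4, -3, 0, 1, 2, 3, 4, 6, 7, 8, 9, 12, 13, 14, 16, 18, 20, 24}
|A + A| = 24

|A + A| = 24


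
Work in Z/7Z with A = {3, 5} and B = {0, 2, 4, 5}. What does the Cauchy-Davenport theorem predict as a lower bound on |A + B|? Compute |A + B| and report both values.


Cauchy-Davenport: |A + B| ≥ min(p, |A| + |B| - 1) for A, B nonempty in Z/pZ.
|A| = 2, |B| = 4, p = 7.
CD lower bound = min(7, 2 + 4 - 1) = min(7, 5) = 5.
Compute A + B mod 7 directly:
a = 3: 3+0=3, 3+2=5, 3+4=0, 3+5=1
a = 5: 5+0=5, 5+2=0, 5+4=2, 5+5=3
A + B = {0, 1, 2, 3, 5}, so |A + B| = 5.
Verify: 5 ≥ 5? Yes ✓.

CD lower bound = 5, actual |A + B| = 5.


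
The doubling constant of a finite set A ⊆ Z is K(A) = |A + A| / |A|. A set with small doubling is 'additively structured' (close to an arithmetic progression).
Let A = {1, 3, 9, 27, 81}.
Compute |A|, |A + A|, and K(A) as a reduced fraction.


|A| = 5.
Compute A + A by enumerating all 25 pairs.
A + A = {2, 4, 6, 10, 12, 18, 28, 30, 36, 54, 82, 84, 90, 108, 162}, so |A + A| = 15.
K = |A + A| / |A| = 15/5 = 3/1 ≈ 3.0000.
Reference: AP of size 5 gives K = 9/5 ≈ 1.8000; a fully generic set of size 5 gives K ≈ 3.0000.

|A| = 5, |A + A| = 15, K = 15/5 = 3/1.


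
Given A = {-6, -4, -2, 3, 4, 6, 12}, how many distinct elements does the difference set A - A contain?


A - A = {a - a' : a, a' ∈ A}; |A| = 7.
Bounds: 2|A|-1 ≤ |A - A| ≤ |A|² - |A| + 1, i.e. 13 ≤ |A - A| ≤ 43.
Note: 0 ∈ A - A always (from a - a). The set is symmetric: if d ∈ A - A then -d ∈ A - A.
Enumerate nonzero differences d = a - a' with a > a' (then include -d):
Positive differences: {1, 2, 3, 4, 5, 6, 7, 8, 9, 10, 12, 14, 16, 18}
Full difference set: {0} ∪ (positive diffs) ∪ (negative diffs).
|A - A| = 1 + 2·14 = 29 (matches direct enumeration: 29).

|A - A| = 29


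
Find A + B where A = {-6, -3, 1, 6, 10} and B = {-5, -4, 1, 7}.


A + B = {a + b : a ∈ A, b ∈ B}.
Enumerate all |A|·|B| = 5·4 = 20 pairs (a, b) and collect distinct sums.
a = -6: -6+-5=-11, -6+-4=-10, -6+1=-5, -6+7=1
a = -3: -3+-5=-8, -3+-4=-7, -3+1=-2, -3+7=4
a = 1: 1+-5=-4, 1+-4=-3, 1+1=2, 1+7=8
a = 6: 6+-5=1, 6+-4=2, 6+1=7, 6+7=13
a = 10: 10+-5=5, 10+-4=6, 10+1=11, 10+7=17
Collecting distinct sums: A + B = {-11, -10, -8, -7, -5, -4, -3, -2, 1, 2, 4, 5, 6, 7, 8, 11, 13, 17}
|A + B| = 18

A + B = {-11, -10, -8, -7, -5, -4, -3, -2, 1, 2, 4, 5, 6, 7, 8, 11, 13, 17}


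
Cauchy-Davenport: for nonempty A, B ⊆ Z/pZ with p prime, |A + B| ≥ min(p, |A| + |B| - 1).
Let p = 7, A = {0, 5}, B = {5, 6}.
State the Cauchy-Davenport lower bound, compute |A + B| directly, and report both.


Cauchy-Davenport: |A + B| ≥ min(p, |A| + |B| - 1) for A, B nonempty in Z/pZ.
|A| = 2, |B| = 2, p = 7.
CD lower bound = min(7, 2 + 2 - 1) = min(7, 3) = 3.
Compute A + B mod 7 directly:
a = 0: 0+5=5, 0+6=6
a = 5: 5+5=3, 5+6=4
A + B = {3, 4, 5, 6}, so |A + B| = 4.
Verify: 4 ≥ 3? Yes ✓.

CD lower bound = 3, actual |A + B| = 4.


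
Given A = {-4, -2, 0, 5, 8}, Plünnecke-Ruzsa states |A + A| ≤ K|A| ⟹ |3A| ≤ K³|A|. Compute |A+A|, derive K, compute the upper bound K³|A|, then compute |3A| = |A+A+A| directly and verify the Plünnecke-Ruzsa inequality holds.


|A| = 5.
Step 1: Compute A + A by enumerating all 25 pairs.
A + A = {-8, -6, -4, -2, 0, 1, 3, 4, 5, 6, 8, 10, 13, 16}, so |A + A| = 14.
Step 2: Doubling constant K = |A + A|/|A| = 14/5 = 14/5 ≈ 2.8000.
Step 3: Plünnecke-Ruzsa gives |3A| ≤ K³·|A| = (2.8000)³ · 5 ≈ 109.7600.
Step 4: Compute 3A = A + A + A directly by enumerating all triples (a,b,c) ∈ A³; |3A| = 27.
Step 5: Check 27 ≤ 109.7600? Yes ✓.

K = 14/5, Plünnecke-Ruzsa bound K³|A| ≈ 109.7600, |3A| = 27, inequality holds.


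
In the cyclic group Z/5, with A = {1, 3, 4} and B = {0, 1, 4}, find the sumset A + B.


Work in Z/5Z: reduce every sum a + b modulo 5.
Enumerate all 9 pairs:
a = 1: 1+0=1, 1+1=2, 1+4=0
a = 3: 3+0=3, 3+1=4, 3+4=2
a = 4: 4+0=4, 4+1=0, 4+4=3
Distinct residues collected: {0, 1, 2, 3, 4}
|A + B| = 5 (out of 5 total residues).

A + B = {0, 1, 2, 3, 4}


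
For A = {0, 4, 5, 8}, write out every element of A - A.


A - A = {a - a' : a, a' ∈ A}.
Compute a - a' for each ordered pair (a, a'):
a = 0: 0-0=0, 0-4=-4, 0-5=-5, 0-8=-8
a = 4: 4-0=4, 4-4=0, 4-5=-1, 4-8=-4
a = 5: 5-0=5, 5-4=1, 5-5=0, 5-8=-3
a = 8: 8-0=8, 8-4=4, 8-5=3, 8-8=0
Collecting distinct values (and noting 0 appears from a-a):
A - A = {-8, -5, -4, -3, -1, 0, 1, 3, 4, 5, 8}
|A - A| = 11

A - A = {-8, -5, -4, -3, -1, 0, 1, 3, 4, 5, 8}


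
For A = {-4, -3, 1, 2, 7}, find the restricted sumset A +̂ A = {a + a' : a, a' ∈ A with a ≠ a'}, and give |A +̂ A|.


Restricted sumset: A +̂ A = {a + a' : a ∈ A, a' ∈ A, a ≠ a'}.
Equivalently, take A + A and drop any sum 2a that is achievable ONLY as a + a for a ∈ A (i.e. sums representable only with equal summands).
Enumerate pairs (a, a') with a < a' (symmetric, so each unordered pair gives one sum; this covers all a ≠ a'):
  -4 + -3 = -7
  -4 + 1 = -3
  -4 + 2 = -2
  -4 + 7 = 3
  -3 + 1 = -2
  -3 + 2 = -1
  -3 + 7 = 4
  1 + 2 = 3
  1 + 7 = 8
  2 + 7 = 9
Collected distinct sums: {-7, -3, -2, -1, 3, 4, 8, 9}
|A +̂ A| = 8
(Reference bound: |A +̂ A| ≥ 2|A| - 3 for |A| ≥ 2, with |A| = 5 giving ≥ 7.)

|A +̂ A| = 8


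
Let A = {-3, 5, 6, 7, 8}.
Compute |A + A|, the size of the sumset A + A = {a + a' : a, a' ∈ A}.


A + A = {a + a' : a, a' ∈ A}; |A| = 5.
General bounds: 2|A| - 1 ≤ |A + A| ≤ |A|(|A|+1)/2, i.e. 9 ≤ |A + A| ≤ 15.
Lower bound 2|A|-1 is attained iff A is an arithmetic progression.
Enumerate sums a + a' for a ≤ a' (symmetric, so this suffices):
a = -3: -3+-3=-6, -3+5=2, -3+6=3, -3+7=4, -3+8=5
a = 5: 5+5=10, 5+6=11, 5+7=12, 5+8=13
a = 6: 6+6=12, 6+7=13, 6+8=14
a = 7: 7+7=14, 7+8=15
a = 8: 8+8=16
Distinct sums: {-6, 2, 3, 4, 5, 10, 11, 12, 13, 14, 15, 16}
|A + A| = 12

|A + A| = 12
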